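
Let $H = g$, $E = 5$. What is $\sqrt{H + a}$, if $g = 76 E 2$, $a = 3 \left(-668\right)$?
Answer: $2 i \sqrt{311} \approx 35.27 i$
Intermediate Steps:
$a = -2004$
$g = 760$ ($g = 76 \cdot 5 \cdot 2 = 380 \cdot 2 = 760$)
$H = 760$
$\sqrt{H + a} = \sqrt{760 - 2004} = \sqrt{-1244} = 2 i \sqrt{311}$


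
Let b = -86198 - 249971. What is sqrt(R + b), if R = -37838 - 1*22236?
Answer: 3*I*sqrt(44027) ≈ 629.48*I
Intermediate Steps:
b = -336169
R = -60074 (R = -37838 - 22236 = -60074)
sqrt(R + b) = sqrt(-60074 - 336169) = sqrt(-396243) = 3*I*sqrt(44027)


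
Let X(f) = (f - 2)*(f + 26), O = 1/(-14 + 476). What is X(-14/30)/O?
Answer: -2182334/75 ≈ -29098.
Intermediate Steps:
O = 1/462 ≈ 0.0021645
X(f) = (-2 + f)*(26 + f)
X(-14/30)/O = (-52 + (-14/30)² + 24*(-14/30))/(1/462) = (-52 + (-14*1/30)² + 24*(-14*1/30))*462 = (-52 + (-7/15)² + 24*(-7/15))*462 = (-52 + 49/225 - 56/5)*462 = -14171/225*462 = -2182334/75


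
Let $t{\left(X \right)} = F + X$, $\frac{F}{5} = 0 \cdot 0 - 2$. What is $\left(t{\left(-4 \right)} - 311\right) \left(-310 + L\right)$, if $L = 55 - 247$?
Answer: $163150$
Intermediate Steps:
$L = -192$ ($L = 55 - 247 = -192$)
$F = -10$ ($F = 5 \left(0 \cdot 0 - 2\right) = 5 \left(0 - 2\right) = 5 \left(-2\right) = -10$)
$t{\left(X \right)} = -10 + X$
$\left(t{\left(-4 \right)} - 311\right) \left(-310 + L\right) = \left(\left(-10 - 4\right) - 311\right) \left(-310 - 192\right) = \left(-14 - 311\right) \left(-502\right) = \left(-325\right) \left(-502\right) = 163150$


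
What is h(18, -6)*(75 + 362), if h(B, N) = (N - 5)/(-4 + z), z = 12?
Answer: -4807/8 ≈ -600.88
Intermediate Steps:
h(B, N) = -5/8 + N/8 (h(B, N) = (N - 5)/(-4 + 12) = (-5 + N)/8 = (-5 + N)*(⅛) = -5/8 + N/8)
h(18, -6)*(75 + 362) = (-5/8 + (⅛)*(-6))*(75 + 362) = (-5/8 - ¾)*437 = -11/8*437 = -4807/8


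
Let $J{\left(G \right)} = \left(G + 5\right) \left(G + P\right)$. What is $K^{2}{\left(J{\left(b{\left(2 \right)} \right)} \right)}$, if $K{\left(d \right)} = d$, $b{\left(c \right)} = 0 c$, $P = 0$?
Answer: $0$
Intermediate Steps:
$b{\left(c \right)} = 0$
$J{\left(G \right)} = G \left(5 + G\right)$ ($J{\left(G \right)} = \left(G + 5\right) \left(G + 0\right) = \left(5 + G\right) G = G \left(5 + G\right)$)
$K^{2}{\left(J{\left(b{\left(2 \right)} \right)} \right)} = \left(0 \left(5 + 0\right)\right)^{2} = \left(0 \cdot 5\right)^{2} = 0^{2} = 0$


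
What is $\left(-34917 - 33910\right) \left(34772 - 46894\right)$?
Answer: $834320894$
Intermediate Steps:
$\left(-34917 - 33910\right) \left(34772 - 46894\right) = \left(-68827\right) \left(-12122\right) = 834320894$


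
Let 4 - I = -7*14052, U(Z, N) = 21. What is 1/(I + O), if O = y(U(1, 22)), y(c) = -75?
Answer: 1/98293 ≈ 1.0174e-5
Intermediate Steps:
O = -75
I = 98368 (I = 4 - (-7)*14052 = 4 - 1*(-98364) = 4 + 98364 = 98368)
1/(I + O) = 1/(98368 - 75) = 1/98293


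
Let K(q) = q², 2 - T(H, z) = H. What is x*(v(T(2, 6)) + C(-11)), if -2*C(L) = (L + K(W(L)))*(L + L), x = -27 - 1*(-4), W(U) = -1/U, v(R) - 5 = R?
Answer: 29325/11 ≈ 2665.9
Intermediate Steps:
T(H, z) = 2 - H
v(R) = 5 + R
x = -23 (x = -27 + 4 = -23)
C(L) = -L*(L + L⁻²) (C(L) = -(L + (-1/L)²)*(L + L)/2 = -(L + L⁻²)*2*L/2 = -L*(L + L⁻²))
x*(v(T(2, 6)) + C(-11)) = -23*((5 + (2 - 1*2)) + (-1 - 1*(-11)³)/(-11)) = -23*((5 + (2 - 2)) - (-1 - 1*(-1331))/11) = -23*((5 + 0) - (-1 + 1331)/11) = -23*(5 - 1/11*1330) = -23*(5 - 1330/11) = -23*(-1275/11) = 29325/11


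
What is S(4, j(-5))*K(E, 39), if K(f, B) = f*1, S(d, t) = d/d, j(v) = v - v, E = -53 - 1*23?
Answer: -76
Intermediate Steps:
E = -76 (E = -53 - 23 = -76)
j(v) = 0
S(d, t) = 1
K(f, B) = f
S(4, j(-5))*K(E, 39) = 1*(-76) = -76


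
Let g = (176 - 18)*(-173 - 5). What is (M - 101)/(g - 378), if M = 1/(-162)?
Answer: 16363/4617324 ≈ 0.0035438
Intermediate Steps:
M = -1/162 ≈ -0.0061728
g = -28124 (g = 158*(-178) = -28124)
(M - 101)/(g - 378) = (-1/162 - 101)/(-28124 - 378) = -16363/162/(-28502) = -16363/162*(-1/28502) = 16363/4617324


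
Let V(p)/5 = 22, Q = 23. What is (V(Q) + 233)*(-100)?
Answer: -34300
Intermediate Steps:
V(p) = 110 (V(p) = 5*22 = 110)
(V(Q) + 233)*(-100) = (110 + 233)*(-100) = 343*(-100) = -34300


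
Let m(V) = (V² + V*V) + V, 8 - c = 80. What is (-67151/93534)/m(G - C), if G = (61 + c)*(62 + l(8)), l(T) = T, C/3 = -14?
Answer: -9593/14153564880 ≈ -6.7778e-7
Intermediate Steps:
C = -42 (C = 3*(-14) = -42)
c = -72 (c = 8 - 1*80 = 8 - 80 = -72)
G = -770 (G = (61 - 72)*(62 + 8) = -11*70 = -770)
m(V) = V + 2*V² (m(V) = (V² + V²) + V = 2*V² + V = V + 2*V²)
(-67151/93534)/m(G - C) = (-67151/93534)/(((-770 - 1*(-42))*(1 + 2*(-770 - 1*(-42))))) = (-67151*1/93534)/(((-770 + 42)*(1 + 2*(-770 + 42)))) = -9593*(-1/(728*(1 + 2*(-728))))/13362 = -9593*(-1/(728*(1 - 1456)))/13362 = -9593/(13362*((-728*(-1455)))) = -9593/13362/1059240 = -9593/13362*1/1059240 = -9593/14153564880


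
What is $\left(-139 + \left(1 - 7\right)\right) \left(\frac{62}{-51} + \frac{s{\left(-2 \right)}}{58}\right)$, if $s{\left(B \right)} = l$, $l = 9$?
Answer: $\frac{15685}{102} \approx 153.77$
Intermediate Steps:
$s{\left(B \right)} = 9$
$\left(-139 + \left(1 - 7\right)\right) \left(\frac{62}{-51} + \frac{s{\left(-2 \right)}}{58}\right) = \left(-139 + \left(1 - 7\right)\right) \left(\frac{62}{-51} + \frac{9}{58}\right) = \left(-139 + \left(1 - 7\right)\right) \left(62 \left(- \frac{1}{51}\right) + 9 \cdot \frac{1}{58}\right) = \left(-139 - 6\right) \left(- \frac{62}{51} + \frac{9}{58}\right) = \left(-145\right) \left(- \frac{3137}{2958}\right) = \frac{15685}{102}$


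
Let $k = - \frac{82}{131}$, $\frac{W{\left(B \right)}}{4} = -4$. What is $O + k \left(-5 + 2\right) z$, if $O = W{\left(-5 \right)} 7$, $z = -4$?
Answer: $- \frac{15656}{131} \approx -119.51$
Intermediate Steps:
$W{\left(B \right)} = -16$ ($W{\left(B \right)} = 4 \left(-4\right) = -16$)
$k = - \frac{82}{131}$ ($k = \left(-82\right) \frac{1}{131} = - \frac{82}{131} \approx -0.62595$)
$O = -112$ ($O = \left(-16\right) 7 = -112$)
$O + k \left(-5 + 2\right) z = -112 - \frac{82 \left(-5 + 2\right) \left(-4\right)}{131} = -112 - \frac{82 \left(\left(-3\right) \left(-4\right)\right)}{131} = -112 - \frac{984}{131} = - \frac{15656}{131}$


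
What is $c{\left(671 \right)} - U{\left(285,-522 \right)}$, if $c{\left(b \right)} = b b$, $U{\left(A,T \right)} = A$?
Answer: $449956$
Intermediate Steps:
$c{\left(b \right)} = b^{2}$
$c{\left(671 \right)} - U{\left(285,-522 \right)} = 671^{2} - 285 = 450241 - 285 = 449956$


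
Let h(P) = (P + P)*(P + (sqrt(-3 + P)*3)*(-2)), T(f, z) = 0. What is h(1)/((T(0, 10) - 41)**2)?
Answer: 2/1681 - 12*I*sqrt(2)/1681 ≈ 0.0011898 - 0.010096*I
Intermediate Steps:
h(P) = 2*P*(P - 6*sqrt(-3 + P)) (h(P) = (2*P)*(P + (3*sqrt(-3 + P))*(-2)) = (2*P)*(P - 6*sqrt(-3 + P)) = 2*P*(P - 6*sqrt(-3 + P)))
h(1)/((T(0, 10) - 41)**2) = (2*1*(1 - 6*sqrt(-3 + 1)))/((0 - 41)**2) = (2*1*(1 - 6*I*sqrt(2)))/((-41)**2) = (2*1*(1 - 6*I*sqrt(2)))/1681 = (2*1*(1 - 6*I*sqrt(2)))*(1/1681) = (2 - 12*I*sqrt(2))*(1/1681) = 2/1681 - 12*I*sqrt(2)/1681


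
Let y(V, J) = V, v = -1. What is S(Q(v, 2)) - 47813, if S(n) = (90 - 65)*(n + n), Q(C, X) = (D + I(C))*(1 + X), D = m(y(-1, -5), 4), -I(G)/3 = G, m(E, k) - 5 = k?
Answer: -46013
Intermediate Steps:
m(E, k) = 5 + k
I(G) = -3*G
D = 9 (D = 5 + 4 = 9)
Q(C, X) = (1 + X)*(9 - 3*C) (Q(C, X) = (9 - 3*C)*(1 + X) = (1 + X)*(9 - 3*C))
S(n) = 50*n (S(n) = 25*(2*n) = 50*n)
S(Q(v, 2)) - 47813 = 50*(9 - 3*(-1) + 9*2 - 3*(-1)*2) - 47813 = 50*(9 + 3 + 18 + 6) - 47813 = 50*36 - 47813 = 1800 - 47813 = -46013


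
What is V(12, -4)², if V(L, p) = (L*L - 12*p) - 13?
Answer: 32041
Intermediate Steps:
V(L, p) = -13 + L² - 12*p (V(L, p) = (L² - 12*p) - 13 = -13 + L² - 12*p)
V(12, -4)² = (-13 + 12² - 12*(-4))² = (-13 + 144 + 48)² = 179² = 32041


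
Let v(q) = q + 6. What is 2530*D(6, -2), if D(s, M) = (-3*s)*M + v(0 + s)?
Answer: 121440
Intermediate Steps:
v(q) = 6 + q
D(s, M) = 6 + s - 3*M*s (D(s, M) = (-3*s)*M + (6 + (0 + s)) = -3*M*s + (6 + s) = 6 + s - 3*M*s)
2530*D(6, -2) = 2530*(6 + 6 - 3*(-2)*6) = 2530*(6 + 6 + 36) = 2530*48 = 121440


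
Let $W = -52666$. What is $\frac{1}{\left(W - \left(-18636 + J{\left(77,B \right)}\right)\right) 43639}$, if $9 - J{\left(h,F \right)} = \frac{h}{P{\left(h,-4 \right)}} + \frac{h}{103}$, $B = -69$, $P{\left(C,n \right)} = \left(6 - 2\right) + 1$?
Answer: $- \frac{515}{764632477391} \approx -6.7353 \cdot 10^{-10}$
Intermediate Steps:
$P{\left(C,n \right)} = 5$ ($P{\left(C,n \right)} = 4 + 1 = 5$)
$J{\left(h,F \right)} = 9 - \frac{108 h}{515}$ ($J{\left(h,F \right)} = 9 - \left(\frac{h}{5} + \frac{h}{103}\right) = 9 - \frac{108 h}{515}$)
$\frac{1}{\left(W - \left(-18636 + J{\left(77,B \right)}\right)\right) 43639} = \frac{1}{\left(-52666 + \left(18636 - \left(9 - \frac{8316}{515}\right)\right)\right) 43639} = \frac{1}{-52666 + \left(18636 - \left(9 - \frac{8316}{515}\right)\right)} \frac{1}{43639} = \frac{1}{-52666 + \left(18636 - - \frac{3681}{515}\right)} \frac{1}{43639} = \frac{1}{-52666 + \left(18636 + \frac{3681}{515}\right)} \frac{1}{43639} = \frac{1}{-52666 + \frac{9601221}{515}} \cdot \frac{1}{43639} = \frac{1}{- \frac{17521769}{515}} \cdot \frac{1}{43639} = \left(- \frac{515}{17521769}\right) \frac{1}{43639} = - \frac{515}{764632477391}$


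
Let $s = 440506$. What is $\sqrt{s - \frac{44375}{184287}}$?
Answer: $\frac{\sqrt{14960323723999089}}{184287} \approx 663.71$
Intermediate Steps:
$\sqrt{s - \frac{44375}{184287}} = \sqrt{440506 - \frac{44375}{184287}} = \sqrt{\frac{81179484847}{184287}} = \frac{\sqrt{14960323723999089}}{184287}$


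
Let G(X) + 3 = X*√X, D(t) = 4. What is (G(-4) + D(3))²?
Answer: (1 - 8*I)² ≈ -63.0 - 16.0*I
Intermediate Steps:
G(X) = -3 + X^(3/2) (G(X) = -3 + X*√X = -3 + X^(3/2))
(G(-4) + D(3))² = ((-3 + (-4)^(3/2)) + 4)² = ((-3 - 8*I) + 4)² = (1 - 8*I)²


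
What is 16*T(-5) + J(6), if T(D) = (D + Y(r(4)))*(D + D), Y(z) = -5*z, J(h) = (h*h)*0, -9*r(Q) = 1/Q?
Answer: 7000/9 ≈ 777.78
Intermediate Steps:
r(Q) = -1/(9*Q)
J(h) = 0 (J(h) = h²*0 = 0)
T(D) = 2*D*(5/36 + D) (T(D) = (D - (-5)/(9*4))*(D + D) = (D - (-5)/(9*4))*(2*D) = (D - 5*(-1/36))*(2*D) = (D + 5/36)*(2*D) = (5/36 + D)*(2*D) = 2*D*(5/36 + D))
16*T(-5) + J(6) = 16*((1/18)*(-5)*(5 + 36*(-5))) + 0 = 16*((1/18)*(-5)*(5 - 180)) + 0 = 16*((1/18)*(-5)*(-175)) + 0 = 16*(875/18) + 0 = 7000/9 + 0 = 7000/9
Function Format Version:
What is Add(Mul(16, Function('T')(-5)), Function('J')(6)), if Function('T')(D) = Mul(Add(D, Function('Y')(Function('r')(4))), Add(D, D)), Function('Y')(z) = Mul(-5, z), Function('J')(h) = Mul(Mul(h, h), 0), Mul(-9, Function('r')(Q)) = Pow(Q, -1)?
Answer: Rational(7000, 9) ≈ 777.78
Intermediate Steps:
Function('r')(Q) = Mul(Rational(-1, 9), Pow(Q, -1))
Function('J')(h) = 0 (Function('J')(h) = Mul(Pow(h, 2), 0) = 0)
Function('T')(D) = Mul(2, D, Add(Rational(5, 36), D)) (Function('T')(D) = Mul(Add(D, Mul(-5, Mul(Rational(-1, 9), Pow(4, -1)))), Add(D, D)) = Mul(Add(D, Mul(-5, Mul(Rational(-1, 9), Rational(1, 4)))), Mul(2, D)) = Mul(Add(D, Mul(-5, Rational(-1, 36))), Mul(2, D)) = Mul(Add(D, Rational(5, 36)), Mul(2, D)) = Mul(Add(Rational(5, 36), D), Mul(2, D)) = Mul(2, D, Add(Rational(5, 36), D)))
Add(Mul(16, Function('T')(-5)), Function('J')(6)) = Add(Mul(16, Mul(Rational(1, 18), -5, Add(5, Mul(36, -5)))), 0) = Add(Mul(16, Mul(Rational(1, 18), -5, Add(5, -180))), 0) = Add(Mul(16, Mul(Rational(1, 18), -5, -175)), 0) = Add(Mul(16, Rational(875, 18)), 0) = Add(Rational(7000, 9), 0) = Rational(7000, 9)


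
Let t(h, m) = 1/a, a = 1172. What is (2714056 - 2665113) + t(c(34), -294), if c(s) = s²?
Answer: 57361197/1172 ≈ 48943.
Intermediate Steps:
t(h, m) = 1/1172
(2714056 - 2665113) + t(c(34), -294) = (2714056 - 2665113) + 1/1172 = 48943 + 1/1172 = 57361197/1172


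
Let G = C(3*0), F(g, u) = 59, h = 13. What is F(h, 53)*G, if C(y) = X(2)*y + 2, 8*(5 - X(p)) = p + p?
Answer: 118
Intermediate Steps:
X(p) = 5 - p/4 (X(p) = 5 - (p + p)/8 = 5 - p/4)
C(y) = 2 + 9*y/2 (C(y) = (5 - ¼*2)*y + 2 = (5 - ½)*y + 2 = 9*y/2 + 2 = 2 + 9*y/2)
G = 2 (G = 2 + 9*(3*0)/2 = 2 + (9/2)*0 = 2 + 0 = 2)
F(h, 53)*G = 59*2 = 118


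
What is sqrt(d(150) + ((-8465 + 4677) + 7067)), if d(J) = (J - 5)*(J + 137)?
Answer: sqrt(44894) ≈ 211.88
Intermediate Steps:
d(J) = (-5 + J)*(137 + J)
sqrt(d(150) + ((-8465 + 4677) + 7067)) = sqrt((-685 + 150**2 + 132*150) + ((-8465 + 4677) + 7067)) = sqrt((-685 + 22500 + 19800) + (-3788 + 7067)) = sqrt(41615 + 3279) = sqrt(44894)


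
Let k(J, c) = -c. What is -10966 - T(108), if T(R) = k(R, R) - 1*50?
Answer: -10808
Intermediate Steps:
T(R) = -50 - R (T(R) = -R - 1*50 = -R - 50 = -50 - R)
-10966 - T(108) = -10966 - (-50 - 1*108) = -10966 - (-50 - 108) = -10966 - 1*(-158) = -10966 + 158 = -10808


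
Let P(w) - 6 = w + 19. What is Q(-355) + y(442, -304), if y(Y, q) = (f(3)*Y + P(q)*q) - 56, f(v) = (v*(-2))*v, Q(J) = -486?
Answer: 76318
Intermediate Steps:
P(w) = 25 + w (P(w) = 6 + (w + 19) = 6 + (19 + w) = 25 + w)
f(v) = -2*v**2 (f(v) = (-2*v)*v = -2*v**2)
y(Y, q) = -56 - 18*Y + q*(25 + q) (y(Y, q) = ((-2*3**2)*Y + (25 + q)*q) - 56 = ((-2*9)*Y + q*(25 + q)) - 56 = (-18*Y + q*(25 + q)) - 56 = -56 - 18*Y + q*(25 + q))
Q(-355) + y(442, -304) = -486 + (-56 - 18*442 - 304*(25 - 304)) = -486 + (-56 - 7956 - 304*(-279)) = -486 + (-56 - 7956 + 84816) = -486 + 76804 = 76318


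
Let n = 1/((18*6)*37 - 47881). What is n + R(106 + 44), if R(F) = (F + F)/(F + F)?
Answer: 43884/43885 ≈ 0.99998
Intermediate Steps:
R(F) = 1 (R(F) = (2*F)/((2*F)) = (2*F)*(1/(2*F)) = 1)
n = -1/43885 (n = 1/(108*37 - 47881) = 1/(3996 - 47881) = 1/(-43885) = -1/43885 ≈ -2.2787e-5)
n + R(106 + 44) = -1/43885 + 1 = 43884/43885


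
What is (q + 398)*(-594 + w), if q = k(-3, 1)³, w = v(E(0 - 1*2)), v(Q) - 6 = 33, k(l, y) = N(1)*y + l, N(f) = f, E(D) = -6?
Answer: -216450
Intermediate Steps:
k(l, y) = l + y (k(l, y) = 1*y + l = y + l = l + y)
v(Q) = 39 (v(Q) = 6 + 33 = 39)
w = 39
q = -8 (q = (-3 + 1)³ = (-2)³ = -8)
(q + 398)*(-594 + w) = (-8 + 398)*(-594 + 39) = 390*(-555) = -216450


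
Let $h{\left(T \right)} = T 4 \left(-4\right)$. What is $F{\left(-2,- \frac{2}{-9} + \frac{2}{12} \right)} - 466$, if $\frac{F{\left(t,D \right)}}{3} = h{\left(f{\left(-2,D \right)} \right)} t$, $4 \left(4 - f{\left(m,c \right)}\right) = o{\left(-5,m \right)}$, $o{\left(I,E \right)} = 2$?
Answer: $-130$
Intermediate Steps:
$f{\left(m,c \right)} = \frac{7}{2}$ ($f{\left(m,c \right)} = 4 - \frac{1}{2} = \frac{7}{2}$)
$h{\left(T \right)} = - 16 T$ ($h{\left(T \right)} = T \left(-16\right) = - 16 T$)
$F{\left(t,D \right)} = - 168 t$ ($F{\left(t,D \right)} = 3 \left(-16\right) \frac{7}{2} t = 3 \left(- 56 t\right) = - 168 t$)
$F{\left(-2,- \frac{2}{-9} + \frac{2}{12} \right)} - 466 = \left(-168\right) \left(-2\right) - 466 = 336 - 466 = -130$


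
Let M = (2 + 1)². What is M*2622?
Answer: 23598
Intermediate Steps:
M = 9 (M = 3² = 9)
M*2622 = 9*2622 = 23598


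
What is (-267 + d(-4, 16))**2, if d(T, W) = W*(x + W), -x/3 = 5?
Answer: 63001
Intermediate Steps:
x = -15 (x = -3*5 = -15)
d(T, W) = W*(-15 + W)
(-267 + d(-4, 16))**2 = (-267 + 16*(-15 + 16))**2 = (-267 + 16*1)**2 = (-267 + 16)**2 = (-251)**2 = 63001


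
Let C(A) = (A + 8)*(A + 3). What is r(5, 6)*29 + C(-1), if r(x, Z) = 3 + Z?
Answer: 275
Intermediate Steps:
C(A) = (3 + A)*(8 + A) (C(A) = (8 + A)*(3 + A) = (3 + A)*(8 + A))
r(5, 6)*29 + C(-1) = (3 + 6)*29 + (24 + (-1)**2 + 11*(-1)) = 9*29 + (24 + 1 - 11) = 261 + 14 = 275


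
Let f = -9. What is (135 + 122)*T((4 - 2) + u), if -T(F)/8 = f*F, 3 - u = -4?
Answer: 166536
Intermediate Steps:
u = 7 (u = 3 - 1*(-4) = 3 + 4 = 7)
T(F) = 72*F (T(F) = -(-72)*F = 72*F)
(135 + 122)*T((4 - 2) + u) = (135 + 122)*(72*((4 - 2) + 7)) = 257*(72*(2 + 7)) = 257*(72*9) = 257*648 = 166536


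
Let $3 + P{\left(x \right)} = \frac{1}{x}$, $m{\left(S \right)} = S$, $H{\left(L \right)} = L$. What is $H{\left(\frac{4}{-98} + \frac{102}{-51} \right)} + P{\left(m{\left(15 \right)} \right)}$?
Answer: $- \frac{3656}{735} \approx -4.9742$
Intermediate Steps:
$P{\left(x \right)} = -3 + \frac{1}{x}$
$H{\left(\frac{4}{-98} + \frac{102}{-51} \right)} + P{\left(m{\left(15 \right)} \right)} = \left(\frac{4}{-98} + \frac{102}{-51}\right) - \left(3 - \frac{1}{15}\right) = \left(4 \left(- \frac{1}{98}\right) + 102 \left(- \frac{1}{51}\right)\right) + \left(-3 + \frac{1}{15}\right) = \left(- \frac{2}{49} - 2\right) - \frac{44}{15} = - \frac{100}{49} - \frac{44}{15} = - \frac{3656}{735}$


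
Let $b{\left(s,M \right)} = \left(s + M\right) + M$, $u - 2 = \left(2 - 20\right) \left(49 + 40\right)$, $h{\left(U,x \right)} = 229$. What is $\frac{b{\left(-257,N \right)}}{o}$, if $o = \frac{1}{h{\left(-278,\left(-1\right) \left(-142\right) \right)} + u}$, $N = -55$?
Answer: $503157$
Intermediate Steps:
$u = -1600$ ($u = 2 + \left(2 - 20\right) \left(49 + 40\right) = 2 - 1602 = -1600$)
$b{\left(s,M \right)} = s + 2 M$ ($b{\left(s,M \right)} = \left(M + s\right) + M = s + 2 M$)
$o = - \frac{1}{1371}$ ($o = \frac{1}{229 - 1600} = \frac{1}{-1371} = - \frac{1}{1371} \approx -0.00072939$)
$\frac{b{\left(-257,N \right)}}{o} = \frac{-257 + 2 \left(-55\right)}{- \frac{1}{1371}} = \left(-257 - 110\right) \left(-1371\right) = \left(-367\right) \left(-1371\right) = 503157$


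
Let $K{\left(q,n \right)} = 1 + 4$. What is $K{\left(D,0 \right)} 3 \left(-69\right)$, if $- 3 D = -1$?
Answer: $-1035$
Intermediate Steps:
$D = \frac{1}{3}$ ($D = \left(- \frac{1}{3}\right) \left(-1\right) = \frac{1}{3} \approx 0.33333$)
$K{\left(q,n \right)} = 5$
$K{\left(D,0 \right)} 3 \left(-69\right) = 5 \cdot 3 \left(-69\right) = 15 \left(-69\right) = -1035$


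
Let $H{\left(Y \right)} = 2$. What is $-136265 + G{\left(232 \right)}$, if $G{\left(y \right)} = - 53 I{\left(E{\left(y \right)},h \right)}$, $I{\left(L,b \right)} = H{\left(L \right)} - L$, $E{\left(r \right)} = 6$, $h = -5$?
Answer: $-136053$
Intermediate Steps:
$I{\left(L,b \right)} = 2 - L$
$G{\left(y \right)} = 212$ ($G{\left(y \right)} = - 53 \left(2 - 6\right) = \left(-53\right) \left(-4\right) = 212$)
$-136265 + G{\left(232 \right)} = -136265 + 212 = -136053$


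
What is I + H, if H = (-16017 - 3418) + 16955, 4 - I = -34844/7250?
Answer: -8958078/3625 ≈ -2471.2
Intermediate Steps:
I = 31922/3625 (I = 4 - (-34844)/7250 = 4 - 1*(-17422/3625) = 4 + 17422/3625 = 31922/3625 ≈ 8.8061)
H = -2480 (H = -19435 + 16955 = -2480)
I + H = 31922/3625 - 2480 = -8958078/3625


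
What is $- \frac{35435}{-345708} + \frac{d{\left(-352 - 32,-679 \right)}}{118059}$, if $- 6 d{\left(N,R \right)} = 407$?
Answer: $\frac{1386656713}{13604646924} \approx 0.10193$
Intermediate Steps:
$d{\left(N,R \right)} = - \frac{407}{6}$ ($d{\left(N,R \right)} = \left(- \frac{1}{6}\right) 407 = - \frac{407}{6}$)
$- \frac{35435}{-345708} + \frac{d{\left(-352 - 32,-679 \right)}}{118059} = - \frac{35435}{-345708} - \frac{407}{6 \cdot 118059} = \left(-35435\right) \left(- \frac{1}{345708}\right) - \frac{407}{708354} = \frac{35435}{345708} - \frac{407}{708354} = \frac{1386656713}{13604646924}$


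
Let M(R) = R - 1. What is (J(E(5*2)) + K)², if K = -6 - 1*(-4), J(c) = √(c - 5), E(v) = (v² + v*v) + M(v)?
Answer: 208 - 8*√51 ≈ 150.87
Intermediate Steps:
M(R) = -1 + R
E(v) = -1 + v + 2*v² (E(v) = (v² + v*v) + (-1 + v) = (v² + v²) + (-1 + v) = 2*v² + (-1 + v) = -1 + v + 2*v²)
J(c) = √(-5 + c)
K = -2 (K = -6 + 4 = -2)
(J(E(5*2)) + K)² = (√(-5 + (-1 + 5*2 + 2*(5*2)²)) - 2)² = (√(-5 + (-1 + 10 + 2*10²)) - 2)² = (√(-5 + (-1 + 10 + 2*100)) - 2)² = (√(-5 + (-1 + 10 + 200)) - 2)² = (√(-5 + 209) - 2)² = (√204 - 2)² = (2*√51 - 2)² = (-2 + 2*√51)²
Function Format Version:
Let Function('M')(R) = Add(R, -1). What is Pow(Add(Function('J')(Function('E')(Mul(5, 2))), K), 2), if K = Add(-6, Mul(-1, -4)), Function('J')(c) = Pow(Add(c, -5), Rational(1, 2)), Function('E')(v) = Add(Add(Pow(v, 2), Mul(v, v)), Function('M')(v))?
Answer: Add(208, Mul(-8, Pow(51, Rational(1, 2)))) ≈ 150.87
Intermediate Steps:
Function('M')(R) = Add(-1, R)
Function('E')(v) = Add(-1, v, Mul(2, Pow(v, 2))) (Function('E')(v) = Add(Add(Pow(v, 2), Mul(v, v)), Add(-1, v)) = Add(Add(Pow(v, 2), Pow(v, 2)), Add(-1, v)) = Add(Mul(2, Pow(v, 2)), Add(-1, v)) = Add(-1, v, Mul(2, Pow(v, 2))))
Function('J')(c) = Pow(Add(-5, c), Rational(1, 2))
K = -2 (K = Add(-6, 4) = -2)
Pow(Add(Function('J')(Function('E')(Mul(5, 2))), K), 2) = Pow(Add(Pow(Add(-5, Add(-1, Mul(5, 2), Mul(2, Pow(Mul(5, 2), 2)))), Rational(1, 2)), -2), 2) = Pow(Add(Pow(Add(-5, Add(-1, 10, Mul(2, Pow(10, 2)))), Rational(1, 2)), -2), 2) = Pow(Add(Pow(Add(-5, Add(-1, 10, Mul(2, 100))), Rational(1, 2)), -2), 2) = Pow(Add(Pow(Add(-5, Add(-1, 10, 200)), Rational(1, 2)), -2), 2) = Pow(Add(Pow(Add(-5, 209), Rational(1, 2)), -2), 2) = Pow(Add(Pow(204, Rational(1, 2)), -2), 2) = Pow(Add(Mul(2, Pow(51, Rational(1, 2))), -2), 2) = Pow(Add(-2, Mul(2, Pow(51, Rational(1, 2)))), 2)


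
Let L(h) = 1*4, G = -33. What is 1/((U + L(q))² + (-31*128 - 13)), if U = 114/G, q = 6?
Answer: -121/481665 ≈ -0.00025121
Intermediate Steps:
L(h) = 4
U = -38/11 (U = 114/(-33) = 114*(-1/33) = -38/11 ≈ -3.4545)
1/((U + L(q))² + (-31*128 - 13)) = 1/((-38/11 + 4)² + (-31*128 - 13)) = 1/((6/11)² + (-3968 - 13)) = 1/(36/121 - 3981) = 1/(-481665/121) = -121/481665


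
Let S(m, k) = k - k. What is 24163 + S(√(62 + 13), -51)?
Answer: 24163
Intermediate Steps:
S(m, k) = 0
24163 + S(√(62 + 13), -51) = 24163 + 0 = 24163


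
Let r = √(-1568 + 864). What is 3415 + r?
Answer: 3415 + 8*I*√11 ≈ 3415.0 + 26.533*I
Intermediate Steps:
r = 8*I*√11 (r = √(-704) = 8*I*√11 ≈ 26.533*I)
3415 + r = 3415 + 8*I*√11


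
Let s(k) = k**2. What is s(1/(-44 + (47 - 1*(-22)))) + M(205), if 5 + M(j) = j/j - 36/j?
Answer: -106959/25625 ≈ -4.1740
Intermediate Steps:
M(j) = -4 - 36/j (M(j) = -5 + (j/j - 36/j) = -5 + (1 - 36/j) = -4 - 36/j)
s(1/(-44 + (47 - 1*(-22)))) + M(205) = (1/(-44 + (47 - 1*(-22))))**2 + (-4 - 36/205) = (1/(-44 + (47 + 22)))**2 + (-4 - 36*1/205) = (1/(-44 + 69))**2 + (-4 - 36/205) = (1/25)**2 - 856/205 = 1/625 - 856/205 = -106959/25625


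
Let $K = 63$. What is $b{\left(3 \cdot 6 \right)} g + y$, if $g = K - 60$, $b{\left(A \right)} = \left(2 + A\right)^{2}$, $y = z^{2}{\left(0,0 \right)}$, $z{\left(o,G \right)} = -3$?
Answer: $1209$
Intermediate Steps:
$y = 9$ ($y = \left(-3\right)^{2} = 9$)
$g = 3$ ($g = 63 - 60 = 3$)
$b{\left(3 \cdot 6 \right)} g + y = \left(2 + 3 \cdot 6\right)^{2} \cdot 3 + 9 = \left(2 + 18\right)^{2} \cdot 3 + 9 = 20^{2} \cdot 3 + 9 = 400 \cdot 3 + 9 = 1200 + 9 = 1209$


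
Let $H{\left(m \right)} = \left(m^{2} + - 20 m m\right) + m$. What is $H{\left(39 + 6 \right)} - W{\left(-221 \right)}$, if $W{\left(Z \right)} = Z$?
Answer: $-38209$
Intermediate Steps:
$H{\left(m \right)} = m - 19 m^{2}$ ($H{\left(m \right)} = \left(m^{2} - 20 m^{2}\right) + m = - 19 m^{2} + m = m - 19 m^{2}$)
$H{\left(39 + 6 \right)} - W{\left(-221 \right)} = \left(39 + 6\right) \left(1 - 19 \left(39 + 6\right)\right) - -221 = 45 \left(1 - 855\right) + 221 = 45 \left(-854\right) + 221 = -38430 + 221 = -38209$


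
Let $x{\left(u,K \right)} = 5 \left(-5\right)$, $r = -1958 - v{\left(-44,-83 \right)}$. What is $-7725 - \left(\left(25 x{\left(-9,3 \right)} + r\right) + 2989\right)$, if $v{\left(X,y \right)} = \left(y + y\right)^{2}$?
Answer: $19425$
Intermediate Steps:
$v{\left(X,y \right)} = 4 y^{2}$ ($v{\left(X,y \right)} = \left(2 y\right)^{2} = 4 y^{2}$)
$r = -29514$ ($r = -1958 - 4 \left(-83\right)^{2} = -1958 - 4 \cdot 6889 = -1958 - 27556 = -29514$)
$x{\left(u,K \right)} = -25$
$-7725 - \left(\left(25 x{\left(-9,3 \right)} + r\right) + 2989\right) = -7725 - \left(\left(25 \left(-25\right) - 29514\right) + 2989\right) = -7725 - \left(\left(-625 - 29514\right) + 2989\right) = -7725 - \left(-30139 + 2989\right) = -7725 - -27150 = -7725 + 27150 = 19425$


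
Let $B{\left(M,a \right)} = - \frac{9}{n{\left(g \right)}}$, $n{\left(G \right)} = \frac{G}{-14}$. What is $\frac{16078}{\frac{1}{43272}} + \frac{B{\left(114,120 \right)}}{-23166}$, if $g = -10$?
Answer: $\frac{8954009269927}{12870} \approx 6.9573 \cdot 10^{8}$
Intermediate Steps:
$n{\left(G \right)} = - \frac{G}{14}$ ($n{\left(G \right)} = G \left(- \frac{1}{14}\right) = - \frac{G}{14}$)
$B{\left(M,a \right)} = - \frac{63}{5}$ ($B{\left(M,a \right)} = - \frac{9}{\left(- \frac{1}{14}\right) \left(-10\right)} = - \frac{9}{\frac{5}{7}} = \left(-9\right) \frac{7}{5} = - \frac{63}{5}$)
$\frac{16078}{\frac{1}{43272}} + \frac{B{\left(114,120 \right)}}{-23166} = \frac{16078}{\frac{1}{43272}} - \frac{63}{5 \left(-23166\right)} = 16078 \frac{1}{\frac{1}{43272}} - - \frac{7}{12870} = 16078 \cdot 43272 + \frac{7}{12870} = 695727216 + \frac{7}{12870} = \frac{8954009269927}{12870}$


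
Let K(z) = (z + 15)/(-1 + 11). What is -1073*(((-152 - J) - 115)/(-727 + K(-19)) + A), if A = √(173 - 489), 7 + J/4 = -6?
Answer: -1153475/3637 - 2146*I*√79 ≈ -317.15 - 19074.0*I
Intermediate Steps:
J = -52 (J = -28 + 4*(-6) = -28 - 24 = -52)
K(z) = 3/2 + z/10 (K(z) = (15 + z)/10 = (15 + z)*(⅒) = 3/2 + z/10)
A = 2*I*√79 (A = √(-316) = 2*I*√79 ≈ 17.776*I)
-1073*(((-152 - J) - 115)/(-727 + K(-19)) + A) = -1073*(((-152 - 1*(-52)) - 115)/(-727 + (3/2 + (⅒)*(-19))) + 2*I*√79) = -1073*(((-152 + 52) - 115)/(-727 + (3/2 - 19/10)) + 2*I*√79) = -1073*((-100 - 115)/(-727 - ⅖) + 2*I*√79) = -1073*(-215/(-3637/5) + 2*I*√79) = -1073*(-215*(-5/3637) + 2*I*√79) = -1073*(1075/3637 + 2*I*√79) = -1153475/3637 - 2146*I*√79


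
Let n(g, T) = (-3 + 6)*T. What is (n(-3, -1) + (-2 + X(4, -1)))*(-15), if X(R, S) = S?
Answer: 90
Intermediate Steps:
n(g, T) = 3*T
(n(-3, -1) + (-2 + X(4, -1)))*(-15) = (3*(-1) + (-2 - 1))*(-15) = (-3 - 3)*(-15) = -6*(-15) = 90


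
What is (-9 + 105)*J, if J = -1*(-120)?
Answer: 11520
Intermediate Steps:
J = 120
(-9 + 105)*J = (-9 + 105)*120 = 96*120 = 11520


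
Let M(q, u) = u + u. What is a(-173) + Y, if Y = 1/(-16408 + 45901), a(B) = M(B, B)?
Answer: -10204577/29493 ≈ -346.00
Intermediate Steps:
M(q, u) = 2*u
a(B) = 2*B
Y = 1/29493 ≈ 3.3906e-5
a(-173) + Y = 2*(-173) + 1/29493 = -346 + 1/29493 = -10204577/29493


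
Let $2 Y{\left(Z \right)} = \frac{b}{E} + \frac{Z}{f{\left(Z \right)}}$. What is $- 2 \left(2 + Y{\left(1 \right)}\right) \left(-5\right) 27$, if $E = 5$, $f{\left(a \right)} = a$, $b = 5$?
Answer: $810$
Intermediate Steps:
$Y{\left(Z \right)} = 1$ ($Y{\left(Z \right)} = \frac{\frac{5}{5} + \frac{Z}{Z}}{2} = \frac{5 \cdot \frac{1}{5} + 1}{2} = \frac{1 + 1}{2} = \frac{1}{2} \cdot 2 = 1$)
$- 2 \left(2 + Y{\left(1 \right)}\right) \left(-5\right) 27 = - 2 \left(2 + 1\right) \left(-5\right) 27 = - 2 \cdot 3 \left(-5\right) 27 = \left(-2\right) \left(-15\right) 27 = 30 \cdot 27 = 810$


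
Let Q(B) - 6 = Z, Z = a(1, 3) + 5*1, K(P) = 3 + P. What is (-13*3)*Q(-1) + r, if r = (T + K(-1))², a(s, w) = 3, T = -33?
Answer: 415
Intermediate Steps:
Z = 8 (Z = 3 + 5*1 = 3 + 5 = 8)
Q(B) = 14 (Q(B) = 6 + 8 = 14)
r = 961 (r = (-33 + (3 - 1))² = (-33 + 2)² = (-31)² = 961)
(-13*3)*Q(-1) + r = -13*3*14 + 961 = -39*14 + 961 = -546 + 961 = 415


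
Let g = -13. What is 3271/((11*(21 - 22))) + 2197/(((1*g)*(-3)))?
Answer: -7954/33 ≈ -241.03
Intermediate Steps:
3271/((11*(21 - 22))) + 2197/(((1*g)*(-3))) = 3271/((11*(21 - 22))) + 2197/(((1*(-13))*(-3))) = 3271/((11*(-1))) + 2197/((-13*(-3))) = 3271/(-11) + 2197/39 = 3271*(-1/11) + 2197*(1/39) = -3271/11 + 169/3 = -7954/33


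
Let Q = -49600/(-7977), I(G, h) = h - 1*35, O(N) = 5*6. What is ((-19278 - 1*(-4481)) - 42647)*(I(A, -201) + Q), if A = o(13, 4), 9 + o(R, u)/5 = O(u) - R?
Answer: 35097747856/2659 ≈ 1.3200e+7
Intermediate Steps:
O(N) = 30
o(R, u) = 105 - 5*R (o(R, u) = -45 + 5*(30 - R) = -45 + (150 - 5*R) = 105 - 5*R)
A = 40 (A = 105 - 5*13 = 105 - 65 = 40)
I(G, h) = -35 + h (I(G, h) = h - 35 = -35 + h)
Q = 49600/7977 (Q = -49600*(-1/7977) = 49600/7977 ≈ 6.2179)
((-19278 - 1*(-4481)) - 42647)*(I(A, -201) + Q) = ((-19278 - 1*(-4481)) - 42647)*((-35 - 201) + 49600/7977) = ((-19278 + 4481) - 42647)*(-236 + 49600/7977) = (-14797 - 42647)*(-1832972/7977) = -57444*(-1832972/7977) = 35097747856/2659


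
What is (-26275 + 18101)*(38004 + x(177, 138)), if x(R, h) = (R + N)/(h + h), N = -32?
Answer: -42869560663/138 ≈ -3.1065e+8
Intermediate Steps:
x(R, h) = (-32 + R)/(2*h) (x(R, h) = (R - 32)/(h + h) = (-32 + R)/((2*h)) = (-32 + R)*(1/(2*h)) = (-32 + R)/(2*h))
(-26275 + 18101)*(38004 + x(177, 138)) = (-26275 + 18101)*(38004 + (1/2)*(-32 + 177)/138) = -8174*(38004 + (1/2)*(1/138)*145) = -8174*(38004 + 145/276) = -8174*10489249/276 = -42869560663/138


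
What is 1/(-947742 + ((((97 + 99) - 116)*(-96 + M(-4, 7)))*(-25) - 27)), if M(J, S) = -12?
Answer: -1/731769 ≈ -1.3666e-6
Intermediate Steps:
1/(-947742 + ((((97 + 99) - 116)*(-96 + M(-4, 7)))*(-25) - 27)) = 1/(-947742 + ((((97 + 99) - 116)*(-96 - 12))*(-25) - 27)) = 1/(-947742 + (((196 - 116)*(-108))*(-25) - 27)) = 1/(-947742 + ((80*(-108))*(-25) - 27)) = 1/(-947742 + (-8640*(-25) - 27)) = 1/(-947742 + (216000 - 27)) = 1/(-947742 + 215973) = 1/(-731769) = -1/731769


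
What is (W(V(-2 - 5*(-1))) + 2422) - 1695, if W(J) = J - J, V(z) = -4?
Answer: 727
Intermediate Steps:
W(J) = 0
(W(V(-2 - 5*(-1))) + 2422) - 1695 = (0 + 2422) - 1695 = 2422 - 1695 = 727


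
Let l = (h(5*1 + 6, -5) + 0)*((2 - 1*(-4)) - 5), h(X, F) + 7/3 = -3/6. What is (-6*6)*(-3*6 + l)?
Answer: 750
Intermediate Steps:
h(X, F) = -17/6 (h(X, F) = -7/3 - 3/6 = -7/3 - 3*⅙ = -7/3 - ½ = -17/6)
l = -17/6 (l = (-17/6 + 0)*((2 - 1*(-4)) - 5) = -17*((2 + 4) - 5)/6 = -17*(6 - 5)/6 = -17/6*1 = -17/6 ≈ -2.8333)
(-6*6)*(-3*6 + l) = (-6*6)*(-3*6 - 17/6) = -36*(-18 - 17/6) = -36*(-125/6) = 750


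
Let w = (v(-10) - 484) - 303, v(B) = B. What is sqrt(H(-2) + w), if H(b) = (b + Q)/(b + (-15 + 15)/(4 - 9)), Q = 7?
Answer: I*sqrt(3198)/2 ≈ 28.275*I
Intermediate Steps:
H(b) = (7 + b)/b (H(b) = (b + 7)/(b + (-15 + 15)/(4 - 9)) = (7 + b)/(b + 0/(-5)) = (7 + b)/(b + 0*(-1/5)) = (7 + b)/(b + 0) = (7 + b)/b)
w = -797 (w = (-10 - 484) - 303 = -494 - 303 = -797)
sqrt(H(-2) + w) = sqrt((7 - 2)/(-2) - 797) = sqrt(-1/2*5 - 797) = sqrt(-5/2 - 797) = sqrt(-1599/2) = I*sqrt(3198)/2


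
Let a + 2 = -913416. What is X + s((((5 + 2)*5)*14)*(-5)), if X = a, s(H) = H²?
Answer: 5089082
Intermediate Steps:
a = -913418 (a = -2 - 913416 = -913418)
X = -913418
X + s((((5 + 2)*5)*14)*(-5)) = -913418 + ((((5 + 2)*5)*14)*(-5))² = -913418 + (((7*5)*14)*(-5))² = -913418 + ((35*14)*(-5))² = -913418 + (490*(-5))² = -913418 + (-2450)² = -913418 + 6002500 = 5089082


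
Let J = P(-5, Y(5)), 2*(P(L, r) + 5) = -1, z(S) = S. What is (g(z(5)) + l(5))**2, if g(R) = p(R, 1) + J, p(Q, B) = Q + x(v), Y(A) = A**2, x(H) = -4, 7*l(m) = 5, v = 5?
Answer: 2809/196 ≈ 14.332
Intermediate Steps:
l(m) = 5/7 (l(m) = (1/7)*5 = 5/7)
P(L, r) = -11/2 (P(L, r) = -5 + (1/2)*(-1) = -5 - 1/2 = -11/2)
p(Q, B) = -4 + Q (p(Q, B) = Q - 4 = -4 + Q)
J = -11/2 ≈ -5.5000
g(R) = -19/2 + R (g(R) = (-4 + R) - 11/2 = -19/2 + R)
(g(z(5)) + l(5))**2 = ((-19/2 + 5) + 5/7)**2 = (-9/2 + 5/7)**2 = (-53/14)**2 = 2809/196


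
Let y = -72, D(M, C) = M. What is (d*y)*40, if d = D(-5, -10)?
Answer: 14400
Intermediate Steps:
d = -5
(d*y)*40 = -5*(-72)*40 = 360*40 = 14400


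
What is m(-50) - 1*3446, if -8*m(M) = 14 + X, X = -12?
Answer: -13785/4 ≈ -3446.3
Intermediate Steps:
m(M) = -1/4 (m(M) = -(14 - 12)/8 = -1/8*2 = -1/4)
m(-50) - 1*3446 = -1/4 - 1*3446 = -1/4 - 3446 = -13785/4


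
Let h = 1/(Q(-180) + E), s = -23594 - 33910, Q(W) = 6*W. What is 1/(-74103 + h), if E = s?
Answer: -58584/4341250153 ≈ -1.3495e-5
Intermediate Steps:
s = -57504
E = -57504
h = -1/58584 (h = 1/(6*(-180) - 57504) = 1/(-1080 - 57504) = 1/(-58584) = -1/58584 ≈ -1.7070e-5)
1/(-74103 + h) = 1/(-74103 - 1/58584) = 1/(-4341250153/58584) = -58584/4341250153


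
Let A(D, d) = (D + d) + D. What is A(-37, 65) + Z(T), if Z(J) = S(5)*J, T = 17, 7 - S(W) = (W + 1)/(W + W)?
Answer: 499/5 ≈ 99.800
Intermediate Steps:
S(W) = 7 - (1 + W)/(2*W) (S(W) = 7 - (W + 1)/(W + W) = 7 - (1 + W)/(2*W))
A(D, d) = d + 2*D
Z(J) = 32*J/5 (Z(J) = ((1/2)*(-1 + 13*5)/5)*J = ((1/2)*(1/5)*(-1 + 65))*J = ((1/2)*(1/5)*64)*J = 32*J/5)
A(-37, 65) + Z(T) = (65 + 2*(-37)) + (32/5)*17 = (65 - 74) + 544/5 = -9 + 544/5 = 499/5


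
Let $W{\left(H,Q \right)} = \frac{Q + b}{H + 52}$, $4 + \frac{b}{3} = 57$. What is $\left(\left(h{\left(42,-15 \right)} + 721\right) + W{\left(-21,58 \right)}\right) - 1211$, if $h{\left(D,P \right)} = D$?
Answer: $-441$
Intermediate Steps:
$b = 159$ ($b = -12 + 3 \cdot 57 = -12 + 171 = 159$)
$W{\left(H,Q \right)} = \frac{159 + Q}{52 + H}$ ($W{\left(H,Q \right)} = \frac{Q + 159}{H + 52} = \frac{159 + Q}{52 + H}$)
$\left(\left(h{\left(42,-15 \right)} + 721\right) + W{\left(-21,58 \right)}\right) - 1211 = \left(\left(42 + 721\right) + \frac{159 + 58}{52 - 21}\right) - 1211 = \left(763 + \frac{1}{31} \cdot 217\right) - 1211 = \left(763 + 7\right) - 1211 = 770 - 1211 = -441$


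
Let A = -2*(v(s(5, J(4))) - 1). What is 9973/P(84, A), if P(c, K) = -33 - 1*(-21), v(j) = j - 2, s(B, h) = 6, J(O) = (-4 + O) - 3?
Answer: -9973/12 ≈ -831.08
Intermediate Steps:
J(O) = -7 + O
v(j) = -2 + j
A = -6 (A = -2*((-2 + 6) - 1) = -2*(4 - 1) = -2*3 = -6)
P(c, K) = -12 (P(c, K) = -33 + 21 = -12)
9973/P(84, A) = 9973/(-12) = 9973*(-1/12) = -9973/12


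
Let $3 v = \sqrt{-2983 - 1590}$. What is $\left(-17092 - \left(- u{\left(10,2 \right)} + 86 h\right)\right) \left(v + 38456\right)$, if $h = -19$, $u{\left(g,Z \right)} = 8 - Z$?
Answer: $-594222112 - \frac{15452 i \sqrt{4573}}{3} \approx -5.9422 \cdot 10^{8} - 3.4831 \cdot 10^{5} i$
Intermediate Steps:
$v = \frac{i \sqrt{4573}}{3}$ ($v = \frac{\sqrt{-2983 - 1590}}{3} = \frac{\sqrt{-4573}}{3} = \frac{i \sqrt{4573}}{3} \approx 22.541 i$)
$\left(-17092 - \left(- u{\left(10,2 \right)} + 86 h\right)\right) \left(v + 38456\right) = \left(-17092 + \left(\left(8 - 2\right) - -1634\right)\right) \left(\frac{i \sqrt{4573}}{3} + 38456\right) = \left(-17092 + \left(\left(8 - 2\right) + 1634\right)\right) \left(38456 + \frac{i \sqrt{4573}}{3}\right) = \left(-17092 + \left(6 + 1634\right)\right) \left(38456 + \frac{i \sqrt{4573}}{3}\right) = \left(-17092 + 1640\right) \left(38456 + \frac{i \sqrt{4573}}{3}\right) = - 15452 \left(38456 + \frac{i \sqrt{4573}}{3}\right) = -594222112 - \frac{15452 i \sqrt{4573}}{3}$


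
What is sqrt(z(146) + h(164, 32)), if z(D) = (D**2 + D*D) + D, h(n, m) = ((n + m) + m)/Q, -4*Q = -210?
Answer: sqrt(52408370)/35 ≈ 206.84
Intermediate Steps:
Q = 105/2 (Q = -1/4*(-210) = 105/2 ≈ 52.500)
h(n, m) = 2*n/105 + 4*m/105 (h(n, m) = ((n + m) + m)/(105/2) = ((m + n) + m)*(2/105) = (n + 2*m)*(2/105) = 2*n/105 + 4*m/105)
z(D) = D + 2*D**2 (z(D) = (D**2 + D**2) + D = 2*D**2 + D = D + 2*D**2)
sqrt(z(146) + h(164, 32)) = sqrt(146*(1 + 2*146) + ((2/105)*164 + (4/105)*32)) = sqrt(146*(1 + 292) + (328/105 + 128/105)) = sqrt(146*293 + 152/35) = sqrt(42778 + 152/35) = sqrt(1497382/35) = sqrt(52408370)/35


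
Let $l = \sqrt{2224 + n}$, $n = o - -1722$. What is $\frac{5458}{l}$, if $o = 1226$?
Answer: $\frac{2729 \sqrt{1293}}{1293} \approx 75.893$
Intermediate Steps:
$n = 2948$ ($n = 1226 - -1722 = 1226 + 1722 = 2948$)
$l = 2 \sqrt{1293}$ ($l = \sqrt{2224 + 2948} = \sqrt{5172} = 2 \sqrt{1293} \approx 71.917$)
$\frac{5458}{l} = \frac{5458}{2 \sqrt{1293}} = 5458 \frac{\sqrt{1293}}{2586} = \frac{2729 \sqrt{1293}}{1293}$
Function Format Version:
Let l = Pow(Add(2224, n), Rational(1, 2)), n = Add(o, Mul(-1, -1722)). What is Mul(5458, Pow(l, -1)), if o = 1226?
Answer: Mul(Rational(2729, 1293), Pow(1293, Rational(1, 2))) ≈ 75.893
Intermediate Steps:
n = 2948 (n = Add(1226, Mul(-1, -1722)) = Add(1226, 1722) = 2948)
l = Mul(2, Pow(1293, Rational(1, 2))) (l = Pow(Add(2224, 2948), Rational(1, 2)) = Pow(5172, Rational(1, 2)) = Mul(2, Pow(1293, Rational(1, 2))) ≈ 71.917)
Mul(5458, Pow(l, -1)) = Mul(5458, Pow(Mul(2, Pow(1293, Rational(1, 2))), -1)) = Mul(5458, Mul(Rational(1, 2586), Pow(1293, Rational(1, 2)))) = Mul(Rational(2729, 1293), Pow(1293, Rational(1, 2)))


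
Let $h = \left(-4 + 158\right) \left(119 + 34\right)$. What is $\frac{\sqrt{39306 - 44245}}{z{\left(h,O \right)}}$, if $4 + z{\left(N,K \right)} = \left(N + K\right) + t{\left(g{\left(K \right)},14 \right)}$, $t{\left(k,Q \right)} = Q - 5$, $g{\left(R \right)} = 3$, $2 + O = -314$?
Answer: $\frac{i \sqrt{4939}}{23251} \approx 0.0030226 i$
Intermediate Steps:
$O = -316$ ($O = -2 - 314 = -316$)
$h = 23562$ ($h = 154 \cdot 153 = 23562$)
$t{\left(k,Q \right)} = -5 + Q$
$z{\left(N,K \right)} = 5 + K + N$ ($z{\left(N,K \right)} = -4 + \left(\left(N + K\right) + \left(-5 + 14\right)\right) = -4 + \left(\left(K + N\right) + 9\right) = -4 + \left(9 + K + N\right) = 5 + K + N$)
$\frac{\sqrt{39306 - 44245}}{z{\left(h,O \right)}} = \frac{\sqrt{39306 - 44245}}{5 - 316 + 23562} = \frac{\sqrt{-4939}}{23251} = i \sqrt{4939} \cdot \frac{1}{23251} = \frac{i \sqrt{4939}}{23251}$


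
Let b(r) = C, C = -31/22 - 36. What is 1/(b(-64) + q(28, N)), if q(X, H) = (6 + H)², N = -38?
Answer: 22/21705 ≈ 0.0010136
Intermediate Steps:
C = -823/22 (C = -31*1/22 - 36 = -31/22 - 36 = -823/22 ≈ -37.409)
b(r) = -823/22
1/(b(-64) + q(28, N)) = 1/(-823/22 + (6 - 38)²) = 1/(-823/22 + (-32)²) = 1/(-823/22 + 1024) = 1/(21705/22) = 22/21705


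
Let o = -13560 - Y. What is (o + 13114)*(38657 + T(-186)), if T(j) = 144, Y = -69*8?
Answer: 4112906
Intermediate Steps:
Y = -552
o = -13008 (o = -13560 - 1*(-552) = -13560 + 552 = -13008)
(o + 13114)*(38657 + T(-186)) = (-13008 + 13114)*(38657 + 144) = 106*38801 = 4112906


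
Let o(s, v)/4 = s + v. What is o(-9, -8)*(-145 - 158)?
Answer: 20604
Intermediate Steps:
o(s, v) = 4*s + 4*v (o(s, v) = 4*(s + v) = 4*s + 4*v)
o(-9, -8)*(-145 - 158) = (4*(-9) + 4*(-8))*(-145 - 158) = (-36 - 32)*(-303) = -68*(-303) = 20604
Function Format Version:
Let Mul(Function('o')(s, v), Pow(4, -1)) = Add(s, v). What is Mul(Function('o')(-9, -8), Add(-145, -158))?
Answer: 20604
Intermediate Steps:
Function('o')(s, v) = Add(Mul(4, s), Mul(4, v)) (Function('o')(s, v) = Mul(4, Add(s, v)) = Add(Mul(4, s), Mul(4, v)))
Mul(Function('o')(-9, -8), Add(-145, -158)) = Mul(Add(Mul(4, -9), Mul(4, -8)), Add(-145, -158)) = Mul(Add(-36, -32), -303) = Mul(-68, -303) = 20604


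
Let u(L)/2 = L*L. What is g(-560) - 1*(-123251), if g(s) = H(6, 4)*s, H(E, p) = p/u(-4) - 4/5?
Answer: 123629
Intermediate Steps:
u(L) = 2*L**2 (u(L) = 2*(L*L) = 2*L**2)
H(E, p) = -4/5 + p/32 (H(E, p) = p/((2*(-4)**2)) - 4/5 = p/((2*16)) - 4*1/5 = p/32 - 4/5 = -4/5 + p/32)
g(s) = -27*s/40 (g(s) = (-4/5 + (1/32)*4)*s = (-4/5 + 1/8)*s = -27*s/40)
g(-560) - 1*(-123251) = -27/40*(-560) - 1*(-123251) = 378 + 123251 = 123629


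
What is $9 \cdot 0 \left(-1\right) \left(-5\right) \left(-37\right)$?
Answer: $0$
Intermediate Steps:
$9 \cdot 0 \left(-1\right) \left(-5\right) \left(-37\right) = 9 \cdot 0 \left(-5\right) \left(-37\right) = 9 \cdot 0 \left(-37\right) = 0 \left(-37\right) = 0$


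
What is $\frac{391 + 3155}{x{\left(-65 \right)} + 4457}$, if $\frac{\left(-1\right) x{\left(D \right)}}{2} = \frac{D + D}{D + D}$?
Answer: $\frac{394}{495} \approx 0.79596$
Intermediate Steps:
$x{\left(D \right)} = -2$ ($x{\left(D \right)} = - 2 \frac{D + D}{D + D} = - 2 \frac{2 D}{2 D} = - 2 \cdot 2 D \frac{1}{2 D} = \left(-2\right) 1 = -2$)
$\frac{391 + 3155}{x{\left(-65 \right)} + 4457} = \frac{391 + 3155}{-2 + 4457} = \frac{3546}{4455} = 3546 \cdot \frac{1}{4455} = \frac{394}{495}$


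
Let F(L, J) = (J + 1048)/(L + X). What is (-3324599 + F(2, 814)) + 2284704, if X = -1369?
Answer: -1421538327/1367 ≈ -1.0399e+6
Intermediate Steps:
F(L, J) = (1048 + J)/(-1369 + L) (F(L, J) = (J + 1048)/(L - 1369) = (1048 + J)/(-1369 + L))
(-3324599 + F(2, 814)) + 2284704 = (-3324599 + (1048 + 814)/(-1369 + 2)) + 2284704 = (-3324599 + 1862/(-1367)) + 2284704 = (-3324599 - 1/1367*1862) + 2284704 = (-3324599 - 1862/1367) + 2284704 = -4544728695/1367 + 2284704 = -1421538327/1367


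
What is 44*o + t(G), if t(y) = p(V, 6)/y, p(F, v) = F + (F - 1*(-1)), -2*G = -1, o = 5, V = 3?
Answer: 234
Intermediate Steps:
G = ½ (G = -½*(-1) = ½ ≈ 0.50000)
p(F, v) = 1 + 2*F (p(F, v) = F + (F + 1) = F + (1 + F) = 1 + 2*F)
t(y) = 7/y (t(y) = (1 + 2*3)/y = (1 + 6)/y = 7/y)
44*o + t(G) = 44*5 + 7/(½) = 220 + 7*2 = 220 + 14 = 234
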